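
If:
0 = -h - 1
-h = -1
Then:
No Solution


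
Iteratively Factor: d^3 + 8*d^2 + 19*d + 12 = (d + 4)*(d^2 + 4*d + 3) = (d + 3)*(d + 4)*(d + 1)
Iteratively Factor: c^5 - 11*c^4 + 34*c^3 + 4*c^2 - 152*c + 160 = (c - 2)*(c^4 - 9*c^3 + 16*c^2 + 36*c - 80) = (c - 2)^2*(c^3 - 7*c^2 + 2*c + 40) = (c - 5)*(c - 2)^2*(c^2 - 2*c - 8) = (c - 5)*(c - 2)^2*(c + 2)*(c - 4)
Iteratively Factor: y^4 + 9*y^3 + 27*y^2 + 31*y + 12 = (y + 3)*(y^3 + 6*y^2 + 9*y + 4) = (y + 1)*(y + 3)*(y^2 + 5*y + 4) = (y + 1)*(y + 3)*(y + 4)*(y + 1)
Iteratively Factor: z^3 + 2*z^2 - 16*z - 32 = (z + 2)*(z^2 - 16) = (z - 4)*(z + 2)*(z + 4)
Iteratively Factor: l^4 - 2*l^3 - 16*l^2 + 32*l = (l - 4)*(l^3 + 2*l^2 - 8*l) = (l - 4)*(l + 4)*(l^2 - 2*l) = (l - 4)*(l - 2)*(l + 4)*(l)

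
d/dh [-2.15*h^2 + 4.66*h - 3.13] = 4.66 - 4.3*h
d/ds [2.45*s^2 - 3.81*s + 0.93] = 4.9*s - 3.81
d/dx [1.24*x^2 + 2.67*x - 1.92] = 2.48*x + 2.67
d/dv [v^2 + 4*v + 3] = 2*v + 4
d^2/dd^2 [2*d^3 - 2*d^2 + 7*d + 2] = 12*d - 4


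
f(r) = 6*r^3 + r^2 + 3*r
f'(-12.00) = 2571.00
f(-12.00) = -10260.00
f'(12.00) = 2619.00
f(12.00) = 10548.00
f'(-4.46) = 352.13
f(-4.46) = -525.79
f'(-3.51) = 217.74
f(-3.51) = -257.67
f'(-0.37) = 4.72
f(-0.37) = -1.28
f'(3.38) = 215.40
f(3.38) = 253.25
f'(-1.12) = 23.34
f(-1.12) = -10.54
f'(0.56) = 9.76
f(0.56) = 3.05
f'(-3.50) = 216.50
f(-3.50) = -255.50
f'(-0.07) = 2.95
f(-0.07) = -0.21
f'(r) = 18*r^2 + 2*r + 3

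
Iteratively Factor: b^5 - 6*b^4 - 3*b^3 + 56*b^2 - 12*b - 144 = (b + 2)*(b^4 - 8*b^3 + 13*b^2 + 30*b - 72) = (b - 3)*(b + 2)*(b^3 - 5*b^2 - 2*b + 24) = (b - 4)*(b - 3)*(b + 2)*(b^2 - b - 6) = (b - 4)*(b - 3)^2*(b + 2)*(b + 2)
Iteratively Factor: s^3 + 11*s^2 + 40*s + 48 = (s + 4)*(s^2 + 7*s + 12) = (s + 4)^2*(s + 3)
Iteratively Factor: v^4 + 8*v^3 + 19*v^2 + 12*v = (v + 1)*(v^3 + 7*v^2 + 12*v) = v*(v + 1)*(v^2 + 7*v + 12) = v*(v + 1)*(v + 4)*(v + 3)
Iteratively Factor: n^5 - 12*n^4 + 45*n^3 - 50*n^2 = (n - 5)*(n^4 - 7*n^3 + 10*n^2) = n*(n - 5)*(n^3 - 7*n^2 + 10*n) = n*(n - 5)^2*(n^2 - 2*n) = n*(n - 5)^2*(n - 2)*(n)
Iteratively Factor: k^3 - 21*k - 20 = (k + 4)*(k^2 - 4*k - 5) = (k + 1)*(k + 4)*(k - 5)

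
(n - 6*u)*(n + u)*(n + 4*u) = n^3 - n^2*u - 26*n*u^2 - 24*u^3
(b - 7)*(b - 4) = b^2 - 11*b + 28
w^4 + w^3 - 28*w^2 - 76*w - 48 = (w - 6)*(w + 1)*(w + 2)*(w + 4)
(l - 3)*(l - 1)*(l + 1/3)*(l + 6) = l^4 + 7*l^3/3 - 61*l^2/3 + 11*l + 6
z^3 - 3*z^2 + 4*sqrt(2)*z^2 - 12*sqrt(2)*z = z*(z - 3)*(z + 4*sqrt(2))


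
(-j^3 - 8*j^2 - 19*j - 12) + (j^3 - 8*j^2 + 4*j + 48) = -16*j^2 - 15*j + 36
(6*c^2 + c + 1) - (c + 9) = 6*c^2 - 8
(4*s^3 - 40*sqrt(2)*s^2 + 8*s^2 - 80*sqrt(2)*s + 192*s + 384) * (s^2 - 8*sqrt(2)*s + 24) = 4*s^5 - 72*sqrt(2)*s^4 + 8*s^4 - 144*sqrt(2)*s^3 + 928*s^3 - 2496*sqrt(2)*s^2 + 1856*s^2 - 4992*sqrt(2)*s + 4608*s + 9216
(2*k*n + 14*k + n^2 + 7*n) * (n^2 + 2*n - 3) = 2*k*n^3 + 18*k*n^2 + 22*k*n - 42*k + n^4 + 9*n^3 + 11*n^2 - 21*n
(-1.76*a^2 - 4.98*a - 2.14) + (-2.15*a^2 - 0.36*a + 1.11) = -3.91*a^2 - 5.34*a - 1.03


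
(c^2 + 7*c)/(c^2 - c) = (c + 7)/(c - 1)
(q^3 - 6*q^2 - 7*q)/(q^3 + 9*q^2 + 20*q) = (q^2 - 6*q - 7)/(q^2 + 9*q + 20)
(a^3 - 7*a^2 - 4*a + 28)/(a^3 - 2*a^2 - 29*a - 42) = (a - 2)/(a + 3)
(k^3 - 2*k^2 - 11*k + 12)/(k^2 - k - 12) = k - 1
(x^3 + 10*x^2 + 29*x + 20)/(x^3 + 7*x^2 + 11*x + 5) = (x + 4)/(x + 1)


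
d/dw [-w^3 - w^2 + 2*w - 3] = -3*w^2 - 2*w + 2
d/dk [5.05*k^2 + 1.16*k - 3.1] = 10.1*k + 1.16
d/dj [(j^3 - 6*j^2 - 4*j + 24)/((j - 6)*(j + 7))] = (j^2 + 14*j + 4)/(j^2 + 14*j + 49)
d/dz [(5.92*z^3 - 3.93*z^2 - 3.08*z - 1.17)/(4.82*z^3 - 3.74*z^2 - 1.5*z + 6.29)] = (-3.1982*z^4 + 11.9312*z^3 + 123.0044*z^2 - 58.191*z - 21.1282)/(23.2324*z^6 - 36.0536*z^5 - 0.472399999999999*z^4 + 71.8556*z^3 - 44.7992*z^2 - 18.87*z + 39.5641)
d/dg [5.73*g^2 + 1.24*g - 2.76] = 11.46*g + 1.24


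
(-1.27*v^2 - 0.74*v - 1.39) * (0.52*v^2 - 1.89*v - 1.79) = -0.6604*v^4 + 2.0155*v^3 + 2.9491*v^2 + 3.9517*v + 2.4881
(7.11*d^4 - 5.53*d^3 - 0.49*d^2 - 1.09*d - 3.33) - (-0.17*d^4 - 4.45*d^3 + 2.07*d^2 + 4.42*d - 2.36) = 7.28*d^4 - 1.08*d^3 - 2.56*d^2 - 5.51*d - 0.97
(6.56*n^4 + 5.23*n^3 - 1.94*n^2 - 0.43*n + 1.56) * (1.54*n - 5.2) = 10.1024*n^5 - 26.0578*n^4 - 30.1836*n^3 + 9.4258*n^2 + 4.6384*n - 8.112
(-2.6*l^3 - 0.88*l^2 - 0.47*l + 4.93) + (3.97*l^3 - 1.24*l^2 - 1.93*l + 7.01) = 1.37*l^3 - 2.12*l^2 - 2.4*l + 11.94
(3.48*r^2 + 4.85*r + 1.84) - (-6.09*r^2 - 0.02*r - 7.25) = 9.57*r^2 + 4.87*r + 9.09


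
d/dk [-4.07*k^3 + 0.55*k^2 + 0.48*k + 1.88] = -12.21*k^2 + 1.1*k + 0.48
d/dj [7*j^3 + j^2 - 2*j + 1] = 21*j^2 + 2*j - 2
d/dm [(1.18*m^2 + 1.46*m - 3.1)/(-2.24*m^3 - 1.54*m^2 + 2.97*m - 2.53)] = (2.6432*m^4 + 6.5408*m^3 - 15.079*m^2 - 15.5188*m + 5.5132)/(5.0176*m^6 + 6.8992*m^5 - 10.934*m^4 + 2.1868*m^3 + 16.6133*m^2 - 15.0282*m + 6.4009)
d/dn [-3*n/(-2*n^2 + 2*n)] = -3/(2*(n - 1)^2)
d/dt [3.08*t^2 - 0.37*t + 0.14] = 6.16*t - 0.37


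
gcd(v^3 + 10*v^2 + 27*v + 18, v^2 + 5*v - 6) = v + 6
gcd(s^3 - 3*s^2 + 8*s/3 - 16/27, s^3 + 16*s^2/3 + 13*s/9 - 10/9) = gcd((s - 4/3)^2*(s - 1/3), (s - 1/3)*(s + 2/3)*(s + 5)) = s - 1/3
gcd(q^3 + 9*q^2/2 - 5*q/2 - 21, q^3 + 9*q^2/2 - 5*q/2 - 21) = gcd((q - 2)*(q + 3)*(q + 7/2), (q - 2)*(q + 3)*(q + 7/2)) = q^3 + 9*q^2/2 - 5*q/2 - 21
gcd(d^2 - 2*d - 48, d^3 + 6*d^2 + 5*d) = 1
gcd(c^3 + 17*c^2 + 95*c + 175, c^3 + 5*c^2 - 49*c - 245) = c^2 + 12*c + 35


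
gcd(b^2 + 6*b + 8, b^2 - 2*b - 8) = b + 2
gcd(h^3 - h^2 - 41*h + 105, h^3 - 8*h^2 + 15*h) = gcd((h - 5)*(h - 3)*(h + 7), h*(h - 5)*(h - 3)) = h^2 - 8*h + 15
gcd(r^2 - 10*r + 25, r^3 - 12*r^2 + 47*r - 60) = r - 5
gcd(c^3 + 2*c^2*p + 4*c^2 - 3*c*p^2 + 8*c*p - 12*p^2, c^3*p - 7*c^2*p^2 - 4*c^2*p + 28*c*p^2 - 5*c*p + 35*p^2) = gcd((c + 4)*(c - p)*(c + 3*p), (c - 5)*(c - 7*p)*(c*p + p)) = 1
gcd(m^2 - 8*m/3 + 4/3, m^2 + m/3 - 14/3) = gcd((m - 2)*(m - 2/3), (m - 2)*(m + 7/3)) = m - 2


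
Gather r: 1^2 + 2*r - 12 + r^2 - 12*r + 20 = r^2 - 10*r + 9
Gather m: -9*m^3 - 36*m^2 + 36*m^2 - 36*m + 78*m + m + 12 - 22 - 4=-9*m^3 + 43*m - 14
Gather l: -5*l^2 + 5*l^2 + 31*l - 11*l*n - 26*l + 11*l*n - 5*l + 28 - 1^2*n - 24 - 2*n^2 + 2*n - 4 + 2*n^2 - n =0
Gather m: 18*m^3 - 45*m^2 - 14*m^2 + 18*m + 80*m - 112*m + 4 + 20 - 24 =18*m^3 - 59*m^2 - 14*m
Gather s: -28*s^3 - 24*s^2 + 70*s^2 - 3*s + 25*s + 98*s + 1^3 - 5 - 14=-28*s^3 + 46*s^2 + 120*s - 18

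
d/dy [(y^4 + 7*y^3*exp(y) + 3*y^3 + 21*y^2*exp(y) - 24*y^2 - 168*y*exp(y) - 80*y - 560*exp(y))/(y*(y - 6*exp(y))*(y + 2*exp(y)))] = (11*y^6*exp(y) + y^6 + 24*y^5*exp(2*y) + 25*y^5*exp(y) + 84*y^4*exp(3*y) + 8*y^4*exp(2*y) - 297*y^4*exp(y) + 24*y^4 + 84*y^3*exp(3*y) - 648*y^3*exp(2*y) - 544*y^3*exp(y) + 160*y^3 - 2268*y^2*exp(3*y) - 2304*y^2*exp(2*y) + 1360*y^2*exp(y) - 6720*y*exp(3*y) - 4480*y*exp(2*y) - 6720*exp(3*y))/(y^2*(y^4 - 8*y^3*exp(y) - 8*y^2*exp(2*y) + 96*y*exp(3*y) + 144*exp(4*y)))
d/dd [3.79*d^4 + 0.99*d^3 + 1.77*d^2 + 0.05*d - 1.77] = 15.16*d^3 + 2.97*d^2 + 3.54*d + 0.05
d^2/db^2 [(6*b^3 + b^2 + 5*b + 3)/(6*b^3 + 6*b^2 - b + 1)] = 18*(-20*b^6 + 72*b^5 + 110*b^4 + 112*b^3 + 6*b^2 - 20*b - 1)/(216*b^9 + 648*b^8 + 540*b^7 + 108*b^6 + 126*b^5 + 90*b^4 - 19*b^3 + 21*b^2 - 3*b + 1)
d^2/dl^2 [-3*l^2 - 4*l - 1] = -6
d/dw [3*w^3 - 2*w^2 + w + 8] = 9*w^2 - 4*w + 1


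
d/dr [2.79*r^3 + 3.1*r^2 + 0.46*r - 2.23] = 8.37*r^2 + 6.2*r + 0.46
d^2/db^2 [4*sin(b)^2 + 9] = 8*cos(2*b)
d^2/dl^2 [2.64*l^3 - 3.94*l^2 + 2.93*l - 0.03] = 15.84*l - 7.88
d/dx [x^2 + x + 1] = 2*x + 1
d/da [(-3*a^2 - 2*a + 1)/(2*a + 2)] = -3/2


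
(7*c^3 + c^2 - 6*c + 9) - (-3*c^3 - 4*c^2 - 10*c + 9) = 10*c^3 + 5*c^2 + 4*c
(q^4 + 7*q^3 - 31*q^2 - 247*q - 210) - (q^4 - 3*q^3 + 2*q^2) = 10*q^3 - 33*q^2 - 247*q - 210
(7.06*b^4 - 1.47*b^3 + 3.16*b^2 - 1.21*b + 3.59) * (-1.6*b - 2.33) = -11.296*b^5 - 14.0978*b^4 - 1.6309*b^3 - 5.4268*b^2 - 2.9247*b - 8.3647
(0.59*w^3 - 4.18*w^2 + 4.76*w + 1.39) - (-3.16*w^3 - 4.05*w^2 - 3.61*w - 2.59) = 3.75*w^3 - 0.13*w^2 + 8.37*w + 3.98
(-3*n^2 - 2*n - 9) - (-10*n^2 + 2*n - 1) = 7*n^2 - 4*n - 8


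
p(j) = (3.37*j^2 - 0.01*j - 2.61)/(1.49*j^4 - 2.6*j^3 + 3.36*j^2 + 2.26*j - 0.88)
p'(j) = (6.74*j - 0.01)/(1.49*j^4 - 2.6*j^3 + 3.36*j^2 + 2.26*j - 0.88) + (3.37*j^2 - 0.01*j - 2.61)*(-5.96*j^3 + 7.8*j^2 - 6.72*j - 2.26)/(1.49*j^4 - 2.6*j^3 + 3.36*j^2 + 2.26*j - 0.88)^2 = (-10.0426*j^5 + 8.8067*j^4 + 15.5036*j^3 - 12.7082*j^2 + 11.608*j + 5.9074)/(2.2201*j^8 - 7.748*j^7 + 16.7728*j^6 - 10.7372*j^5 - 3.0848*j^4 + 19.7632*j^3 - 0.806000000000001*j^2 - 3.9776*j + 0.7744)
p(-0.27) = 1.99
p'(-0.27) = 1.14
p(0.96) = 0.15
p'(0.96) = 1.63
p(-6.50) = 0.04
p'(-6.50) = 0.01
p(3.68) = 0.22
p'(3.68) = -0.12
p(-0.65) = -23.31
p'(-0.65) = -3330.64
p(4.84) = 0.12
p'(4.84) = -0.05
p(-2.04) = 0.20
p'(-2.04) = 0.10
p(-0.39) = 1.97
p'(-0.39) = -1.05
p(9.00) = 0.03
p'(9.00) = -0.01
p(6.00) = 0.08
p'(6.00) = -0.03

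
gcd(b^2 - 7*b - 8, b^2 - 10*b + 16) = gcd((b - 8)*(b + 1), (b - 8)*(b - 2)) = b - 8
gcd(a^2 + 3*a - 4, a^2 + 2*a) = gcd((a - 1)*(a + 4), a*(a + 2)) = 1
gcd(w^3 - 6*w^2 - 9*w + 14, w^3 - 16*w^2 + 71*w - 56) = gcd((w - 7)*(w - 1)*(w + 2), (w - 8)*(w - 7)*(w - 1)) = w^2 - 8*w + 7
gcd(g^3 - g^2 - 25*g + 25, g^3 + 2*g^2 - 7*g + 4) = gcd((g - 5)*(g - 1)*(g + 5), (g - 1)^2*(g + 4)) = g - 1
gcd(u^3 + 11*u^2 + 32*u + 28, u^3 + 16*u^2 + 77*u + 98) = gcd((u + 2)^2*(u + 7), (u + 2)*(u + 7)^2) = u^2 + 9*u + 14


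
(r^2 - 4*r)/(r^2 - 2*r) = (r - 4)/(r - 2)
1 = 1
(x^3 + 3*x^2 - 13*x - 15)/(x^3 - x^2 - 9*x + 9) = (x^2 + 6*x + 5)/(x^2 + 2*x - 3)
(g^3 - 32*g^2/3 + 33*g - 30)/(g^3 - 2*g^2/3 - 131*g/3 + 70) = (g - 3)/(g + 7)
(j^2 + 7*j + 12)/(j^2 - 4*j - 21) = (j + 4)/(j - 7)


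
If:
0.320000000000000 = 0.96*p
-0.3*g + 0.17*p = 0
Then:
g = 0.19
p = 0.33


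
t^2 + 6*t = t*(t + 6)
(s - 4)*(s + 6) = s^2 + 2*s - 24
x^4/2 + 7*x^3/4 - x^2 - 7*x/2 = x*(x/2 + sqrt(2)/2)*(x + 7/2)*(x - sqrt(2))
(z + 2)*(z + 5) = z^2 + 7*z + 10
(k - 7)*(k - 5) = k^2 - 12*k + 35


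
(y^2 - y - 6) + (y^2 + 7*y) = 2*y^2 + 6*y - 6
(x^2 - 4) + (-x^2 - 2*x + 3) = -2*x - 1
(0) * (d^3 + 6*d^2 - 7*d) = 0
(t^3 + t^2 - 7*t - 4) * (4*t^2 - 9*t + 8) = 4*t^5 - 5*t^4 - 29*t^3 + 55*t^2 - 20*t - 32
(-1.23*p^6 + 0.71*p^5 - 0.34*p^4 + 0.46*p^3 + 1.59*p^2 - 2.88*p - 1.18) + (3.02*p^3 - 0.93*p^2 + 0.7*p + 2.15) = -1.23*p^6 + 0.71*p^5 - 0.34*p^4 + 3.48*p^3 + 0.66*p^2 - 2.18*p + 0.97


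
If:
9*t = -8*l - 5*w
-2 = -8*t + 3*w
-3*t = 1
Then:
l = 97/72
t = -1/3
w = -14/9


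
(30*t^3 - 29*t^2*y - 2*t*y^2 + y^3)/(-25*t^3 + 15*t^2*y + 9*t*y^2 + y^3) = (-6*t + y)/(5*t + y)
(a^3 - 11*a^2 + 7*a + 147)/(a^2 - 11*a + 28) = (a^2 - 4*a - 21)/(a - 4)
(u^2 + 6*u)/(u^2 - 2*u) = (u + 6)/(u - 2)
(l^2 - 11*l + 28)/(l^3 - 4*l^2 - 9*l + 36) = (l - 7)/(l^2 - 9)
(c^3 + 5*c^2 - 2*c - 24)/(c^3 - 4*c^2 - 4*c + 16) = (c^2 + 7*c + 12)/(c^2 - 2*c - 8)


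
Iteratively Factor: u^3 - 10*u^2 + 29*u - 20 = (u - 1)*(u^2 - 9*u + 20) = (u - 4)*(u - 1)*(u - 5)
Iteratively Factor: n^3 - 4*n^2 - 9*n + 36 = (n - 3)*(n^2 - n - 12) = (n - 4)*(n - 3)*(n + 3)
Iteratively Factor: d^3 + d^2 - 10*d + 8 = (d - 1)*(d^2 + 2*d - 8) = (d - 1)*(d + 4)*(d - 2)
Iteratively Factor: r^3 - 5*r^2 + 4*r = (r - 4)*(r^2 - r) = r*(r - 4)*(r - 1)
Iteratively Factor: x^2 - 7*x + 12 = (x - 4)*(x - 3)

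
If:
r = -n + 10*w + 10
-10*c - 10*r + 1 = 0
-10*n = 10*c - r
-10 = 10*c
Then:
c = -1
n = 111/100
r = 11/10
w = -779/1000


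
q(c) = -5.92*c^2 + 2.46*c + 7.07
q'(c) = 2.46 - 11.84*c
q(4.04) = -79.62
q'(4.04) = -45.37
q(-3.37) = -68.45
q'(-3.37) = 42.36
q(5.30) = -146.18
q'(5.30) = -60.29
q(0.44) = 7.01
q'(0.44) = -2.75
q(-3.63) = -79.87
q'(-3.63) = 45.44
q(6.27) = -210.24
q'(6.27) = -71.78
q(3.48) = -56.06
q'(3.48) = -38.74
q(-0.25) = 6.08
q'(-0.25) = 5.42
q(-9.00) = -494.59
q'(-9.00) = 109.02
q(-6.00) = -220.81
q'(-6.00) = 73.50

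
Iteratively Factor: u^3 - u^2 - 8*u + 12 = (u + 3)*(u^2 - 4*u + 4) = (u - 2)*(u + 3)*(u - 2)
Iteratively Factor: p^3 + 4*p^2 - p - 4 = (p + 1)*(p^2 + 3*p - 4) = (p - 1)*(p + 1)*(p + 4)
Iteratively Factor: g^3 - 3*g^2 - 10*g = (g - 5)*(g^2 + 2*g) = g*(g - 5)*(g + 2)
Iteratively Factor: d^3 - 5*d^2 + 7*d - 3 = (d - 1)*(d^2 - 4*d + 3) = (d - 3)*(d - 1)*(d - 1)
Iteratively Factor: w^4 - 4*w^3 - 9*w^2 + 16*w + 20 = (w + 1)*(w^3 - 5*w^2 - 4*w + 20) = (w - 5)*(w + 1)*(w^2 - 4) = (w - 5)*(w + 1)*(w + 2)*(w - 2)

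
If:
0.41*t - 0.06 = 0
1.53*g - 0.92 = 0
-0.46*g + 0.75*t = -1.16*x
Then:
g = 0.60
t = 0.15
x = 0.14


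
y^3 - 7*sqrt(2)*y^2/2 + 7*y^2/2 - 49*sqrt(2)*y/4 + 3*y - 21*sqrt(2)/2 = (y + 3/2)*(y + 2)*(y - 7*sqrt(2)/2)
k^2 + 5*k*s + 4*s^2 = (k + s)*(k + 4*s)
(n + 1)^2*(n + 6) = n^3 + 8*n^2 + 13*n + 6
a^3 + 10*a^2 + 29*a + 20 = (a + 1)*(a + 4)*(a + 5)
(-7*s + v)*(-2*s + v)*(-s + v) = -14*s^3 + 23*s^2*v - 10*s*v^2 + v^3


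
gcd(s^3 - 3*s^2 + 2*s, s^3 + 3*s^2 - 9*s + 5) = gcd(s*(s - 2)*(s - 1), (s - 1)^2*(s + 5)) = s - 1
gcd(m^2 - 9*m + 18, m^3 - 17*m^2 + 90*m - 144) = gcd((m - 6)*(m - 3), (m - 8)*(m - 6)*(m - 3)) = m^2 - 9*m + 18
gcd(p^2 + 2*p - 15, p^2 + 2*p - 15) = p^2 + 2*p - 15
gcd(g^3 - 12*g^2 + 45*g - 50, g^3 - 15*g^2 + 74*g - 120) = g - 5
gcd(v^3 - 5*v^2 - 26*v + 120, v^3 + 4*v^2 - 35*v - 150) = v^2 - v - 30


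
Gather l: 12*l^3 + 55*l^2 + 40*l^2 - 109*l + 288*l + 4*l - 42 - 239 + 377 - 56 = 12*l^3 + 95*l^2 + 183*l + 40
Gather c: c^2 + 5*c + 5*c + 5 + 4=c^2 + 10*c + 9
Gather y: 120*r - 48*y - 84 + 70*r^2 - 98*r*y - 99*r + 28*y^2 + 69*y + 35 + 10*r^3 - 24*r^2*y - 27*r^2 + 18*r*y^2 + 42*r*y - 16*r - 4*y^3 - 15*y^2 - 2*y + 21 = 10*r^3 + 43*r^2 + 5*r - 4*y^3 + y^2*(18*r + 13) + y*(-24*r^2 - 56*r + 19) - 28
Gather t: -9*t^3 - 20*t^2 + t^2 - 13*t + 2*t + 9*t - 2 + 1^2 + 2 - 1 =-9*t^3 - 19*t^2 - 2*t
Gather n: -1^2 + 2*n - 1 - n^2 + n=-n^2 + 3*n - 2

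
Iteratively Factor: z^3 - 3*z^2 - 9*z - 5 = (z - 5)*(z^2 + 2*z + 1) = (z - 5)*(z + 1)*(z + 1)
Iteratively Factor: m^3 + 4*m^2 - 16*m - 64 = (m - 4)*(m^2 + 8*m + 16) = (m - 4)*(m + 4)*(m + 4)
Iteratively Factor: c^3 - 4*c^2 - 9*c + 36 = (c + 3)*(c^2 - 7*c + 12) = (c - 3)*(c + 3)*(c - 4)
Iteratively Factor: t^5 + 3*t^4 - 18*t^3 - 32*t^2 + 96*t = (t - 2)*(t^4 + 5*t^3 - 8*t^2 - 48*t) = t*(t - 2)*(t^3 + 5*t^2 - 8*t - 48) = t*(t - 2)*(t + 4)*(t^2 + t - 12) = t*(t - 3)*(t - 2)*(t + 4)*(t + 4)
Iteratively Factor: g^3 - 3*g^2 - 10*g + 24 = (g - 2)*(g^2 - g - 12) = (g - 2)*(g + 3)*(g - 4)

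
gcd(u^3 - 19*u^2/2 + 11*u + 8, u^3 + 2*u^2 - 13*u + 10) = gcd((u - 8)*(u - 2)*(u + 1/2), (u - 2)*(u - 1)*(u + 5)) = u - 2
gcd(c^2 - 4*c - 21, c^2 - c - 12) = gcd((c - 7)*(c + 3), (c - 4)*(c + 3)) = c + 3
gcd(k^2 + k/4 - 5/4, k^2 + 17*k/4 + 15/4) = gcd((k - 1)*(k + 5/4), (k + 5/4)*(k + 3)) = k + 5/4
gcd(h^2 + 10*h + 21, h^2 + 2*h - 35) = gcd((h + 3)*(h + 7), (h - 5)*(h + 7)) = h + 7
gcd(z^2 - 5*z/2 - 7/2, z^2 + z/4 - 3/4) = z + 1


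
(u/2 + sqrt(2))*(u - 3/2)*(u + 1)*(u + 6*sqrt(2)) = u^4/2 - u^3/4 + 4*sqrt(2)*u^3 - 2*sqrt(2)*u^2 + 45*u^2/4 - 6*sqrt(2)*u - 6*u - 18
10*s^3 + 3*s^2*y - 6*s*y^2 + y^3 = (-5*s + y)*(-2*s + y)*(s + y)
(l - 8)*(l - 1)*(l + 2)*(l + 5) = l^4 - 2*l^3 - 45*l^2 - 34*l + 80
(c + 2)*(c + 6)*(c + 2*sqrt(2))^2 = c^4 + 4*sqrt(2)*c^3 + 8*c^3 + 20*c^2 + 32*sqrt(2)*c^2 + 64*c + 48*sqrt(2)*c + 96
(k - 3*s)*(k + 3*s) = k^2 - 9*s^2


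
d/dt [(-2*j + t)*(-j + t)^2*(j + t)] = 3*j^3 + 2*j^2*t - 9*j*t^2 + 4*t^3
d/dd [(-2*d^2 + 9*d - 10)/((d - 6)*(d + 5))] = 7*(-d^2 + 20*d - 40)/(d^4 - 2*d^3 - 59*d^2 + 60*d + 900)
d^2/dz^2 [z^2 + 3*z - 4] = 2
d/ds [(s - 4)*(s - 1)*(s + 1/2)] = 3*s^2 - 9*s + 3/2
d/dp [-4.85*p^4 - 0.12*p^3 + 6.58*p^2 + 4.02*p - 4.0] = -19.4*p^3 - 0.36*p^2 + 13.16*p + 4.02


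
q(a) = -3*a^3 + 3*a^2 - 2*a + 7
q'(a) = -9*a^2 + 6*a - 2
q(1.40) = 1.85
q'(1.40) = -11.24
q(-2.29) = 63.34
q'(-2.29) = -62.94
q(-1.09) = 16.63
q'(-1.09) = -19.23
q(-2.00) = 47.00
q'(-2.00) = -50.00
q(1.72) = -2.83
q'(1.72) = -18.31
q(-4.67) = 387.31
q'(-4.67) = -226.30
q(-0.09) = 7.21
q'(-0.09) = -2.61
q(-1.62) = 30.87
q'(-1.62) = -35.34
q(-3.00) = 121.00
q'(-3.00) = -101.00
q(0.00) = 7.00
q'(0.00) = -2.00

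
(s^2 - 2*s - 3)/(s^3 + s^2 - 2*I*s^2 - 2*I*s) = (s - 3)/(s*(s - 2*I))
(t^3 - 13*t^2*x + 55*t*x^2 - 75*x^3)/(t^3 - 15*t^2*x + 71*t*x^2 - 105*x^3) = (-t + 5*x)/(-t + 7*x)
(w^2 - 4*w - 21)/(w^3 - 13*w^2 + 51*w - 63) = (w + 3)/(w^2 - 6*w + 9)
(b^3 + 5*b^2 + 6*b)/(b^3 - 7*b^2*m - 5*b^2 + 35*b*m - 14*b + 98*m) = b*(b + 3)/(b^2 - 7*b*m - 7*b + 49*m)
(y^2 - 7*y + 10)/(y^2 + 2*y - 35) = (y - 2)/(y + 7)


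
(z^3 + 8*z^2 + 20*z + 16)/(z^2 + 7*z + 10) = (z^2 + 6*z + 8)/(z + 5)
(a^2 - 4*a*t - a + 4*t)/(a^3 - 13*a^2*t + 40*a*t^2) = (a^2 - 4*a*t - a + 4*t)/(a*(a^2 - 13*a*t + 40*t^2))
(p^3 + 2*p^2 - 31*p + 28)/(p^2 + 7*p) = p - 5 + 4/p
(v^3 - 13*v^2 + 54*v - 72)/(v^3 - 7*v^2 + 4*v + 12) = (v^2 - 7*v + 12)/(v^2 - v - 2)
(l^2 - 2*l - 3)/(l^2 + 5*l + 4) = (l - 3)/(l + 4)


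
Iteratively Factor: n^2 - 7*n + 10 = (n - 2)*(n - 5)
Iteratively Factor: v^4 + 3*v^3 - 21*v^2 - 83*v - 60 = (v + 1)*(v^3 + 2*v^2 - 23*v - 60) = (v + 1)*(v + 3)*(v^2 - v - 20) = (v + 1)*(v + 3)*(v + 4)*(v - 5)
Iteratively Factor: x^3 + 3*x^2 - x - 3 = (x - 1)*(x^2 + 4*x + 3) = (x - 1)*(x + 1)*(x + 3)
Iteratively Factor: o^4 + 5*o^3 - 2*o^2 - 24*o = (o + 3)*(o^3 + 2*o^2 - 8*o) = (o - 2)*(o + 3)*(o^2 + 4*o) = o*(o - 2)*(o + 3)*(o + 4)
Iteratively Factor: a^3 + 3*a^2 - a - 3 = (a + 1)*(a^2 + 2*a - 3) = (a - 1)*(a + 1)*(a + 3)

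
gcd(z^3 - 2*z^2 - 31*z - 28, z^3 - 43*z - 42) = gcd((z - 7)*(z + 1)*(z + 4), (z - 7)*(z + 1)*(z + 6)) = z^2 - 6*z - 7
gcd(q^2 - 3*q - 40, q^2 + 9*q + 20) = q + 5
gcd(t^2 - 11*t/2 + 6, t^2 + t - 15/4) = t - 3/2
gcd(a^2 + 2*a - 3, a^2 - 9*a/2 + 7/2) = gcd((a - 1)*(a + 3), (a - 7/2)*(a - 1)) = a - 1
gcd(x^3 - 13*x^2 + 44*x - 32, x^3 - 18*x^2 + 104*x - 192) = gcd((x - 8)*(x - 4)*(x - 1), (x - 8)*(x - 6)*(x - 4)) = x^2 - 12*x + 32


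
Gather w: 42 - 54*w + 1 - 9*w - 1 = 42 - 63*w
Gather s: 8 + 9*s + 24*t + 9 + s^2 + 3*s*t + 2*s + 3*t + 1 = s^2 + s*(3*t + 11) + 27*t + 18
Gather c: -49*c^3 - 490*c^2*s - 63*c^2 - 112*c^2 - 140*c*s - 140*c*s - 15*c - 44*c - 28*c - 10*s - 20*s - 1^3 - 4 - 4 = -49*c^3 + c^2*(-490*s - 175) + c*(-280*s - 87) - 30*s - 9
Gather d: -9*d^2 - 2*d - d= -9*d^2 - 3*d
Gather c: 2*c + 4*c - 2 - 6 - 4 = 6*c - 12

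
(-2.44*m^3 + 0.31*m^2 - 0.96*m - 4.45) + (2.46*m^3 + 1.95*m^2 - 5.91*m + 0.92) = 0.02*m^3 + 2.26*m^2 - 6.87*m - 3.53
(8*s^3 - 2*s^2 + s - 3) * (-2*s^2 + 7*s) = -16*s^5 + 60*s^4 - 16*s^3 + 13*s^2 - 21*s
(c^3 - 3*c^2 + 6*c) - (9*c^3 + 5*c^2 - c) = -8*c^3 - 8*c^2 + 7*c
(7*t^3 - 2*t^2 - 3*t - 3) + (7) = 7*t^3 - 2*t^2 - 3*t + 4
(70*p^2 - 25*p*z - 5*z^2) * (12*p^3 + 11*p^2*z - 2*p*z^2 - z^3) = 840*p^5 + 470*p^4*z - 475*p^3*z^2 - 75*p^2*z^3 + 35*p*z^4 + 5*z^5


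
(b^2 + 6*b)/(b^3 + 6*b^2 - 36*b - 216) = b/(b^2 - 36)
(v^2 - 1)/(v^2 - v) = (v + 1)/v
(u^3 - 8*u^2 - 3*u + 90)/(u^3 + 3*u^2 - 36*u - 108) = (u - 5)/(u + 6)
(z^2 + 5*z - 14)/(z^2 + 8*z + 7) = (z - 2)/(z + 1)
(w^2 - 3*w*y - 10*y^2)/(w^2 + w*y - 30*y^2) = (w + 2*y)/(w + 6*y)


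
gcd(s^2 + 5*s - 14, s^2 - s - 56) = s + 7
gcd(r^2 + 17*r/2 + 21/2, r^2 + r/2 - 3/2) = r + 3/2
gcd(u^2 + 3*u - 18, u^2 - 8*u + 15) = u - 3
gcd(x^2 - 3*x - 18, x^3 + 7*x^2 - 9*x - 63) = x + 3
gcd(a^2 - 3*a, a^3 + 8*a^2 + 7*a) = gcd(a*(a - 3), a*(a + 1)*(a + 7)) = a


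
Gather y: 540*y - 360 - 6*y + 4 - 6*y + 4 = 528*y - 352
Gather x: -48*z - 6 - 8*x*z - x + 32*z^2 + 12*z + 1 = x*(-8*z - 1) + 32*z^2 - 36*z - 5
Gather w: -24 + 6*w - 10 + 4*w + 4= 10*w - 30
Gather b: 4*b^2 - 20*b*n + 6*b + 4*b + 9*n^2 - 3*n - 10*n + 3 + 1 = 4*b^2 + b*(10 - 20*n) + 9*n^2 - 13*n + 4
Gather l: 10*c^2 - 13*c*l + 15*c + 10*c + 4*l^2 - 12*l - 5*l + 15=10*c^2 + 25*c + 4*l^2 + l*(-13*c - 17) + 15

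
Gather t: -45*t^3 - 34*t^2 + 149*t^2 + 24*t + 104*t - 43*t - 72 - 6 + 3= -45*t^3 + 115*t^2 + 85*t - 75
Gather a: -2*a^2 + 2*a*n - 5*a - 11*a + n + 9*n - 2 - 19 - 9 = -2*a^2 + a*(2*n - 16) + 10*n - 30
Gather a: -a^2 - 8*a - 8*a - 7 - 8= -a^2 - 16*a - 15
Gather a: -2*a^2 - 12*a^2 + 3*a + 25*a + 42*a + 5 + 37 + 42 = -14*a^2 + 70*a + 84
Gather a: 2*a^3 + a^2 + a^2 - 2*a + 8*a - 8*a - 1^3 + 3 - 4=2*a^3 + 2*a^2 - 2*a - 2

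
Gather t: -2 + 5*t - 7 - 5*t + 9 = 0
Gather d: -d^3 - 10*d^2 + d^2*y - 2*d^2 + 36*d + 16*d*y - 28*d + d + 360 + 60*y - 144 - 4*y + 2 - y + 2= -d^3 + d^2*(y - 12) + d*(16*y + 9) + 55*y + 220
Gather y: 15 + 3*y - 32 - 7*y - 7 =-4*y - 24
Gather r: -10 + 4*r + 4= 4*r - 6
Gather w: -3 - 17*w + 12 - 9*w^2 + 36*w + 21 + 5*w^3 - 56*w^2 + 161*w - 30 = 5*w^3 - 65*w^2 + 180*w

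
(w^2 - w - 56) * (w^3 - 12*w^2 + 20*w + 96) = w^5 - 13*w^4 - 24*w^3 + 748*w^2 - 1216*w - 5376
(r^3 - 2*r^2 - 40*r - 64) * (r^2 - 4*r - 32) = r^5 - 6*r^4 - 64*r^3 + 160*r^2 + 1536*r + 2048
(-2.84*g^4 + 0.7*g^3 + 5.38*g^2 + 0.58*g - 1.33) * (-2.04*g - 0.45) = 5.7936*g^5 - 0.15*g^4 - 11.2902*g^3 - 3.6042*g^2 + 2.4522*g + 0.5985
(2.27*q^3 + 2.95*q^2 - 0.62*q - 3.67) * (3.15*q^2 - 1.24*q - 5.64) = 7.1505*q^5 + 6.4777*q^4 - 18.4138*q^3 - 27.4297*q^2 + 8.0476*q + 20.6988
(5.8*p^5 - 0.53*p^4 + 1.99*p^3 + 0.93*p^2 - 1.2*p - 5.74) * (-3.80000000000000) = -22.04*p^5 + 2.014*p^4 - 7.562*p^3 - 3.534*p^2 + 4.56*p + 21.812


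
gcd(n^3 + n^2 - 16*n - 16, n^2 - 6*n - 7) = n + 1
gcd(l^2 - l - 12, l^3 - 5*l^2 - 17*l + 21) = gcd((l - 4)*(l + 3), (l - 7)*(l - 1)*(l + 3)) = l + 3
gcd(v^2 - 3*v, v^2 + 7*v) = v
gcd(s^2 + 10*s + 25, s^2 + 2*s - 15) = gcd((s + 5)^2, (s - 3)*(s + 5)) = s + 5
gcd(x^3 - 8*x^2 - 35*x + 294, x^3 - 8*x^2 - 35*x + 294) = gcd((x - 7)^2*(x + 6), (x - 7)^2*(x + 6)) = x^3 - 8*x^2 - 35*x + 294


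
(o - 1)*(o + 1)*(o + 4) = o^3 + 4*o^2 - o - 4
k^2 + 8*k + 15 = (k + 3)*(k + 5)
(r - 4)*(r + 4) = r^2 - 16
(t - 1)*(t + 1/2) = t^2 - t/2 - 1/2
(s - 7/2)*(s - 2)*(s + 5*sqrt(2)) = s^3 - 11*s^2/2 + 5*sqrt(2)*s^2 - 55*sqrt(2)*s/2 + 7*s + 35*sqrt(2)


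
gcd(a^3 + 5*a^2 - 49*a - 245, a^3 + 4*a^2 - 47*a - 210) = a^2 - 2*a - 35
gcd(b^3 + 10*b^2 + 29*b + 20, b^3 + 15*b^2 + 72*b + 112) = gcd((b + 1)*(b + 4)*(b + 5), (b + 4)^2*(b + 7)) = b + 4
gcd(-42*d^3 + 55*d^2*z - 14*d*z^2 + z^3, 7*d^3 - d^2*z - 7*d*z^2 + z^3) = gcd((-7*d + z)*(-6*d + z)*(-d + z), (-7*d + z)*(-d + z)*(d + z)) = 7*d^2 - 8*d*z + z^2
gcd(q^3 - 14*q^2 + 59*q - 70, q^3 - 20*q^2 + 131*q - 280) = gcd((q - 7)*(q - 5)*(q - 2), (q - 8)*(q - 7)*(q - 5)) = q^2 - 12*q + 35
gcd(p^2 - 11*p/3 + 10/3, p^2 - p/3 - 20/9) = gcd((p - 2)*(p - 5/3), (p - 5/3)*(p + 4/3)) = p - 5/3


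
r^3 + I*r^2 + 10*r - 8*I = (r - 2*I)*(r - I)*(r + 4*I)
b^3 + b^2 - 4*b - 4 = (b - 2)*(b + 1)*(b + 2)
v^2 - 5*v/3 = v*(v - 5/3)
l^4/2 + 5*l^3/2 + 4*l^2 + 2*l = l*(l/2 + 1)*(l + 1)*(l + 2)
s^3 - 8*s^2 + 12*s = s*(s - 6)*(s - 2)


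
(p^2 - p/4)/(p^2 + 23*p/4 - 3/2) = p/(p + 6)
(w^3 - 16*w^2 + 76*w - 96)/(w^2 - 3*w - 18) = (w^2 - 10*w + 16)/(w + 3)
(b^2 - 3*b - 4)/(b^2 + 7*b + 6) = (b - 4)/(b + 6)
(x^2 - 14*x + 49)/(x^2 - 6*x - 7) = (x - 7)/(x + 1)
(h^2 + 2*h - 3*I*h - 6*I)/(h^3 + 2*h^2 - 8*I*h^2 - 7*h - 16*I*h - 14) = (h - 3*I)/(h^2 - 8*I*h - 7)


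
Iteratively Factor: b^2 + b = (b + 1)*(b)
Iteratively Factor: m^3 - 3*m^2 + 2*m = (m - 2)*(m^2 - m) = m*(m - 2)*(m - 1)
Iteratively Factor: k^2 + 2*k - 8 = (k - 2)*(k + 4)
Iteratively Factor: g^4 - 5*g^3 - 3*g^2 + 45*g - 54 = (g + 3)*(g^3 - 8*g^2 + 21*g - 18) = (g - 3)*(g + 3)*(g^2 - 5*g + 6) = (g - 3)*(g - 2)*(g + 3)*(g - 3)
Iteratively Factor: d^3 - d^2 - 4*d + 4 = (d + 2)*(d^2 - 3*d + 2) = (d - 1)*(d + 2)*(d - 2)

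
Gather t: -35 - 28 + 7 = -56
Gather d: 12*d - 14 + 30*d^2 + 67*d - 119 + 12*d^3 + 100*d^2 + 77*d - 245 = 12*d^3 + 130*d^2 + 156*d - 378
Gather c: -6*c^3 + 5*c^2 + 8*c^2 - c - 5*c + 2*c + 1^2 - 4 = -6*c^3 + 13*c^2 - 4*c - 3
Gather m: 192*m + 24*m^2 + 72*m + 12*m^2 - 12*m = 36*m^2 + 252*m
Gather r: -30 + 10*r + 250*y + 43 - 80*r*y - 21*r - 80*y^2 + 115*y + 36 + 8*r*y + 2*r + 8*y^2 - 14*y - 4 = r*(-72*y - 9) - 72*y^2 + 351*y + 45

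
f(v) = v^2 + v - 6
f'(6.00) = 13.00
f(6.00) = 36.00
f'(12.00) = 25.00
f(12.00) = 150.00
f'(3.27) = 7.54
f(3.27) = 7.96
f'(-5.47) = -9.94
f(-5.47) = 18.45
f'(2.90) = 6.80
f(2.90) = 5.31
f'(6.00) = 13.00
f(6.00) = 36.00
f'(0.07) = 1.14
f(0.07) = -5.93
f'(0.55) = 2.10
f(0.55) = -5.15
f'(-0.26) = 0.48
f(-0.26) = -6.19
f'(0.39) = 1.78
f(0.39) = -5.46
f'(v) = 2*v + 1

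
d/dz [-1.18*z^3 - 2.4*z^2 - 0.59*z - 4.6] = -3.54*z^2 - 4.8*z - 0.59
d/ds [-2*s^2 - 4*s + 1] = -4*s - 4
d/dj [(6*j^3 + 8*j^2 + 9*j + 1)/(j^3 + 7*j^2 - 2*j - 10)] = 2*(17*j^4 - 21*j^3 - 131*j^2 - 87*j - 44)/(j^6 + 14*j^5 + 45*j^4 - 48*j^3 - 136*j^2 + 40*j + 100)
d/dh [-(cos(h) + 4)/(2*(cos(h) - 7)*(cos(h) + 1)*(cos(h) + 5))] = (-2*cos(h)^3 - 11*cos(h)^2 + 8*cos(h) + 113)*sin(h)/(2*(cos(h) - 7)^2*(cos(h) + 1)^2*(cos(h) + 5)^2)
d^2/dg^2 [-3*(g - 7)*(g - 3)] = -6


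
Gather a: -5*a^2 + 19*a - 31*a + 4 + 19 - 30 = -5*a^2 - 12*a - 7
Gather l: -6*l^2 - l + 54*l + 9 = -6*l^2 + 53*l + 9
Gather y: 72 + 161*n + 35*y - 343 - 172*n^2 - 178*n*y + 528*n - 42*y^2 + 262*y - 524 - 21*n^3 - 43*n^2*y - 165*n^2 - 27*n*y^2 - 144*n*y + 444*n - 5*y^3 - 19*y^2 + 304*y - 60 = -21*n^3 - 337*n^2 + 1133*n - 5*y^3 + y^2*(-27*n - 61) + y*(-43*n^2 - 322*n + 601) - 855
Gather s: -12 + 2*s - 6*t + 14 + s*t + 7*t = s*(t + 2) + t + 2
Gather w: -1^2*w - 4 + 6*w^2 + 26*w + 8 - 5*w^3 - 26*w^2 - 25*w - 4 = -5*w^3 - 20*w^2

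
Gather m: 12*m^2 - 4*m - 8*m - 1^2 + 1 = 12*m^2 - 12*m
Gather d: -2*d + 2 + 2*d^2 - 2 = 2*d^2 - 2*d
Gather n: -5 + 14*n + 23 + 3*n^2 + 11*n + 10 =3*n^2 + 25*n + 28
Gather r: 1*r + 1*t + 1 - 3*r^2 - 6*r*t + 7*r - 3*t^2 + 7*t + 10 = -3*r^2 + r*(8 - 6*t) - 3*t^2 + 8*t + 11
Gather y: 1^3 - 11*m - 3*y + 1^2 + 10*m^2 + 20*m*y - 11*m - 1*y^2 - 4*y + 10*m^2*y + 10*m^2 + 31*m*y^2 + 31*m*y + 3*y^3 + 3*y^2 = 20*m^2 - 22*m + 3*y^3 + y^2*(31*m + 2) + y*(10*m^2 + 51*m - 7) + 2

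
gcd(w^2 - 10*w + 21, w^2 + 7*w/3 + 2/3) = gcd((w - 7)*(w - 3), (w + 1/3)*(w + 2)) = 1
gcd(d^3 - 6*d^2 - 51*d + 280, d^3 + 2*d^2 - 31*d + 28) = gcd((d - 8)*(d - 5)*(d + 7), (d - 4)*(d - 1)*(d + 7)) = d + 7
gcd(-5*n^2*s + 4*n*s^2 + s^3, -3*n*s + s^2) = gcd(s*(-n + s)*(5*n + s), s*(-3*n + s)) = s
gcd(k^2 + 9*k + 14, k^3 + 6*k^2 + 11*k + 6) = k + 2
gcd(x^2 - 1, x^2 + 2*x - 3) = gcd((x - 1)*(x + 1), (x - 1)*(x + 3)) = x - 1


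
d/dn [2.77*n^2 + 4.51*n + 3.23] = 5.54*n + 4.51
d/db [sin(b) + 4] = cos(b)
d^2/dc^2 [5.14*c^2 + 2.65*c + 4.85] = 10.2800000000000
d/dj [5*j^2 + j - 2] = 10*j + 1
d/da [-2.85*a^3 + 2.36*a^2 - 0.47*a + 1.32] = -8.55*a^2 + 4.72*a - 0.47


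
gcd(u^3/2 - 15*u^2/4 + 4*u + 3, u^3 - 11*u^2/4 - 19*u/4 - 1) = 1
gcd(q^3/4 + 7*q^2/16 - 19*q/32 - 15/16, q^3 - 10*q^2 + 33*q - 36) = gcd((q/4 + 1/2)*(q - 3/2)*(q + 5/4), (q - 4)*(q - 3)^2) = 1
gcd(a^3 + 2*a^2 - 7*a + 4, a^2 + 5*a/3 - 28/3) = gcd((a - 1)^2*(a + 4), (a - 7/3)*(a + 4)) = a + 4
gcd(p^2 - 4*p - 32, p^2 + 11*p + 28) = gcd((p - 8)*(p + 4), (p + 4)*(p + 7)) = p + 4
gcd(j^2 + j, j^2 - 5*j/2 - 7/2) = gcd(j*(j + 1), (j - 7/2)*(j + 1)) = j + 1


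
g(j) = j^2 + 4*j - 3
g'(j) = 2*j + 4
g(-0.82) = -5.61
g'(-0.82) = 2.36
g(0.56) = -0.45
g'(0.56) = 5.12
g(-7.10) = 19.01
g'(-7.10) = -10.20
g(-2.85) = -6.28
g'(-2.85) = -1.70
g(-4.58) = -0.34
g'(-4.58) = -5.16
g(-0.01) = -3.04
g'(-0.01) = 3.98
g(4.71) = 38.02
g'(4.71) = 13.42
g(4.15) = 30.82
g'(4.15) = 12.30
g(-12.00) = 93.00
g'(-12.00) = -20.00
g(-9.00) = 42.00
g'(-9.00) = -14.00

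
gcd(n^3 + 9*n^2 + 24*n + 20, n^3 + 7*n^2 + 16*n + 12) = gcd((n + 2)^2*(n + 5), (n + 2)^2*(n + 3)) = n^2 + 4*n + 4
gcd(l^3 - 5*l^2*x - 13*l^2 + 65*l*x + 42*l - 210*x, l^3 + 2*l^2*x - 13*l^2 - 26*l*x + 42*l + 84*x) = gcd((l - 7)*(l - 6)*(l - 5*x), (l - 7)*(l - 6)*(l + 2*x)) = l^2 - 13*l + 42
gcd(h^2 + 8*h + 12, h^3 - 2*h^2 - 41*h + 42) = h + 6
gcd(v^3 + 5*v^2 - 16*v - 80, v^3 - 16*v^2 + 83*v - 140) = v - 4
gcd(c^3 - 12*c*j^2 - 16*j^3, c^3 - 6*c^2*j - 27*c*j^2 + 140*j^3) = c - 4*j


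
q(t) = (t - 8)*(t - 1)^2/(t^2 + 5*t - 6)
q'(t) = (-2*t - 5)*(t - 8)*(t - 1)^2/(t^2 + 5*t - 6)^2 + (t - 8)*(2*t - 2)/(t^2 + 5*t - 6) + (t - 1)^2/(t^2 + 5*t - 6) = (t^2 + 12*t - 62)/(t^2 + 12*t + 36)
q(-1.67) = 5.96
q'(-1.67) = -4.23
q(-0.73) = 2.87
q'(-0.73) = -2.53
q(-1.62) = 5.75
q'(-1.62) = -4.11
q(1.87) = -0.68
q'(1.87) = -0.58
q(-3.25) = 17.39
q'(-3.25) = -11.96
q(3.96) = -1.20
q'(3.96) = 0.01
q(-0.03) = 1.39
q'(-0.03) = -1.75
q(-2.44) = 10.09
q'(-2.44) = -6.73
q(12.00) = 2.44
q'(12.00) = 0.70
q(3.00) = -1.11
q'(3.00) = -0.21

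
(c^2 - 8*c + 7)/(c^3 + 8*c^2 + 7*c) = (c^2 - 8*c + 7)/(c*(c^2 + 8*c + 7))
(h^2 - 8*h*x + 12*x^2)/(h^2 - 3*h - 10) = (-h^2 + 8*h*x - 12*x^2)/(-h^2 + 3*h + 10)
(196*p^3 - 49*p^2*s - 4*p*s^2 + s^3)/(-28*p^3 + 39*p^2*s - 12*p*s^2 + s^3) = (-7*p - s)/(p - s)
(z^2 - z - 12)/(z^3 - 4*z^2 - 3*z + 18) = (z^2 - z - 12)/(z^3 - 4*z^2 - 3*z + 18)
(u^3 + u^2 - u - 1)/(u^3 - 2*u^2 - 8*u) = (-u^3 - u^2 + u + 1)/(u*(-u^2 + 2*u + 8))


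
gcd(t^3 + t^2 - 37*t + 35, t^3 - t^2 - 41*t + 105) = t^2 + 2*t - 35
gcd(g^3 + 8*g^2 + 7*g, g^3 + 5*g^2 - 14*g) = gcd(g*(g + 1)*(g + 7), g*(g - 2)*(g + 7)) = g^2 + 7*g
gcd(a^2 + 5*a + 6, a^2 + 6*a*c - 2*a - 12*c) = 1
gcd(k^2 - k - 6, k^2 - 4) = k + 2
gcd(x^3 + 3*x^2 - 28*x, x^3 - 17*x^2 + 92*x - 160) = x - 4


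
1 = 1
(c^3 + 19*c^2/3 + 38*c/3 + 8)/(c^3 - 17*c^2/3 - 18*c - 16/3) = (3*c^2 + 13*c + 12)/(3*c^2 - 23*c - 8)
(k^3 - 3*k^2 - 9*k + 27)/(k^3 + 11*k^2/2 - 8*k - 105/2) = 2*(k^2 - 9)/(2*k^2 + 17*k + 35)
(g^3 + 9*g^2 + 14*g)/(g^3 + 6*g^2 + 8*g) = (g + 7)/(g + 4)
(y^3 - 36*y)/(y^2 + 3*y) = (y^2 - 36)/(y + 3)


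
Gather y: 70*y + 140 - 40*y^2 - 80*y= -40*y^2 - 10*y + 140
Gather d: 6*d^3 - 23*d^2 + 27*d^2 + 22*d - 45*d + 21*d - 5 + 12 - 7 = 6*d^3 + 4*d^2 - 2*d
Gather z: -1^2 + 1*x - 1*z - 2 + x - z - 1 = 2*x - 2*z - 4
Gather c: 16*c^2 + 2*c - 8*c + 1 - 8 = 16*c^2 - 6*c - 7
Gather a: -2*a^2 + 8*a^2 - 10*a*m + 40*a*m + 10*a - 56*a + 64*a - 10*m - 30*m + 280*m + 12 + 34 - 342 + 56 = 6*a^2 + a*(30*m + 18) + 240*m - 240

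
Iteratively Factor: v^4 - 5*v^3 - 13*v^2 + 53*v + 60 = (v - 5)*(v^3 - 13*v - 12) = (v - 5)*(v + 3)*(v^2 - 3*v - 4) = (v - 5)*(v - 4)*(v + 3)*(v + 1)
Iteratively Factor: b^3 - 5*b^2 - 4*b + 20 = (b + 2)*(b^2 - 7*b + 10) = (b - 2)*(b + 2)*(b - 5)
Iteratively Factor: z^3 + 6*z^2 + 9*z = (z + 3)*(z^2 + 3*z) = (z + 3)^2*(z)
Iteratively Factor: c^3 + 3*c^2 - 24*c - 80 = (c - 5)*(c^2 + 8*c + 16) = (c - 5)*(c + 4)*(c + 4)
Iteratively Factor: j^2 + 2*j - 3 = (j - 1)*(j + 3)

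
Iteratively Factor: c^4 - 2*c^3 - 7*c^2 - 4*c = (c + 1)*(c^3 - 3*c^2 - 4*c) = (c + 1)^2*(c^2 - 4*c) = c*(c + 1)^2*(c - 4)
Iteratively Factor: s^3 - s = (s - 1)*(s^2 + s) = (s - 1)*(s + 1)*(s)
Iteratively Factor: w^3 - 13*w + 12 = (w - 3)*(w^2 + 3*w - 4) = (w - 3)*(w + 4)*(w - 1)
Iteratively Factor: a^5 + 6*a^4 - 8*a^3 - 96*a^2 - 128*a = (a + 4)*(a^4 + 2*a^3 - 16*a^2 - 32*a) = a*(a + 4)*(a^3 + 2*a^2 - 16*a - 32) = a*(a + 2)*(a + 4)*(a^2 - 16) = a*(a + 2)*(a + 4)^2*(a - 4)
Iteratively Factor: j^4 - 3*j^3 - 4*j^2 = (j)*(j^3 - 3*j^2 - 4*j) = j^2*(j^2 - 3*j - 4) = j^2*(j - 4)*(j + 1)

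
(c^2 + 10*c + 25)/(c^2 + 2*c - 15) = (c + 5)/(c - 3)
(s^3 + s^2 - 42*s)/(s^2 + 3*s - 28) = s*(s - 6)/(s - 4)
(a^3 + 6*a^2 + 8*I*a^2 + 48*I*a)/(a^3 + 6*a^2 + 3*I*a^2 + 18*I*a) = (a + 8*I)/(a + 3*I)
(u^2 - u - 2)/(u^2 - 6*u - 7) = (u - 2)/(u - 7)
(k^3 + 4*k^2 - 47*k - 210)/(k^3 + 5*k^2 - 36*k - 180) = (k - 7)/(k - 6)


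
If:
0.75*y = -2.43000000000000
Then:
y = -3.24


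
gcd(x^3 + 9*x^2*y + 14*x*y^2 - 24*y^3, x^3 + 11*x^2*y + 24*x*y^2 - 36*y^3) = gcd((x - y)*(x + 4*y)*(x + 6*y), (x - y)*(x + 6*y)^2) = x^2 + 5*x*y - 6*y^2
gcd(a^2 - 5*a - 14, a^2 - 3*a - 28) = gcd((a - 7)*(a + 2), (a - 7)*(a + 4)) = a - 7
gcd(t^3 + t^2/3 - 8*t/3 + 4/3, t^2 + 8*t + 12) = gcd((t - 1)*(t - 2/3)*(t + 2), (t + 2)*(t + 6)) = t + 2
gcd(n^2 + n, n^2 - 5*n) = n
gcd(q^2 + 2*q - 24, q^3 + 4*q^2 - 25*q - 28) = q - 4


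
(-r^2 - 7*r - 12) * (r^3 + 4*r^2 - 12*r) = -r^5 - 11*r^4 - 28*r^3 + 36*r^2 + 144*r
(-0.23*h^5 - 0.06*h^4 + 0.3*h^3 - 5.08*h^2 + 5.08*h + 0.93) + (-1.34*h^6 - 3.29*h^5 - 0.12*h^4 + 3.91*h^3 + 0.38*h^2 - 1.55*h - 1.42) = -1.34*h^6 - 3.52*h^5 - 0.18*h^4 + 4.21*h^3 - 4.7*h^2 + 3.53*h - 0.49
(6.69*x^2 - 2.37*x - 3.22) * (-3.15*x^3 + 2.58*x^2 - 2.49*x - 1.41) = -21.0735*x^5 + 24.7257*x^4 - 12.6297*x^3 - 11.8392*x^2 + 11.3595*x + 4.5402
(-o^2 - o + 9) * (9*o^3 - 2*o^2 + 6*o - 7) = -9*o^5 - 7*o^4 + 77*o^3 - 17*o^2 + 61*o - 63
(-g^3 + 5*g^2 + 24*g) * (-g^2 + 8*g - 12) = g^5 - 13*g^4 + 28*g^3 + 132*g^2 - 288*g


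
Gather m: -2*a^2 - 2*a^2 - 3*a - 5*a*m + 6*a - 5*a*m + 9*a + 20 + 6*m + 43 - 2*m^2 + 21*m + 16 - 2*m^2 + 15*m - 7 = -4*a^2 + 12*a - 4*m^2 + m*(42 - 10*a) + 72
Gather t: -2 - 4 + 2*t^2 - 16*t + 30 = 2*t^2 - 16*t + 24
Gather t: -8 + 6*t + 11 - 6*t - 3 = 0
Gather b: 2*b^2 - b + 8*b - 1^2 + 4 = 2*b^2 + 7*b + 3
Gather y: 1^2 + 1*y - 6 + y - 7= 2*y - 12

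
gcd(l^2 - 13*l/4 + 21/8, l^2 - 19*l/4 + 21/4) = l - 7/4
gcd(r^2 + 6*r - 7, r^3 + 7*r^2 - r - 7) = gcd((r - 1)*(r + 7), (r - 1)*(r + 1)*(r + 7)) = r^2 + 6*r - 7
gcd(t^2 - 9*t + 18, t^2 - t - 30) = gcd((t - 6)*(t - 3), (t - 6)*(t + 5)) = t - 6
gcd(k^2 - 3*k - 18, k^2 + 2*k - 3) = k + 3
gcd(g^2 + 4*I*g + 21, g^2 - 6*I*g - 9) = g - 3*I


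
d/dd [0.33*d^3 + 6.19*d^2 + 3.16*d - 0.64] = 0.99*d^2 + 12.38*d + 3.16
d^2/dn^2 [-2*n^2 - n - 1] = -4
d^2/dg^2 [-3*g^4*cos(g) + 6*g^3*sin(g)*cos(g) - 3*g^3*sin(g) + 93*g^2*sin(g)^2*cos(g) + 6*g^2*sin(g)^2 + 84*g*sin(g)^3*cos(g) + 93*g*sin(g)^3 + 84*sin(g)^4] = 3*g^4*cos(g) + 27*g^3*sin(g) - 12*g^3*sin(2*g) - 309*g^2*cos(g)/4 + 48*g^2*cos(2*g) + 837*g^2*cos(3*g)/4 - 723*g*sin(g)/4 - 42*g*sin(2*g) + 1953*g*sin(3*g)/4 + 168*g*sin(4*g) + 186*cos(g) - 504*cos(2*g)^2 + 246*cos(2*g) - 186*cos(3*g) + 258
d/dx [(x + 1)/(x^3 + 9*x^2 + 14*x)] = (x*(x^2 + 9*x + 14) - (x + 1)*(3*x^2 + 18*x + 14))/(x^2*(x^2 + 9*x + 14)^2)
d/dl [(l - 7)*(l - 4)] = 2*l - 11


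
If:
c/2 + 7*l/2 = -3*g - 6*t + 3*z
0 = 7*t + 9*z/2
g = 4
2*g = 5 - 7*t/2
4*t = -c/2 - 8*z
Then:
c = -304/21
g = 4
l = 184/147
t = -6/7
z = 4/3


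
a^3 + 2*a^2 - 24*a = a*(a - 4)*(a + 6)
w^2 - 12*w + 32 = (w - 8)*(w - 4)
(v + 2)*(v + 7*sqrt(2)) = v^2 + 2*v + 7*sqrt(2)*v + 14*sqrt(2)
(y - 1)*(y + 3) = y^2 + 2*y - 3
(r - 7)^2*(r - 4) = r^3 - 18*r^2 + 105*r - 196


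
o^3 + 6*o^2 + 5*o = o*(o + 1)*(o + 5)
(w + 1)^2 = w^2 + 2*w + 1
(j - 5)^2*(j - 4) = j^3 - 14*j^2 + 65*j - 100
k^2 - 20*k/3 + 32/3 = (k - 4)*(k - 8/3)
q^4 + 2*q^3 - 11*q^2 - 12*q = q*(q - 3)*(q + 1)*(q + 4)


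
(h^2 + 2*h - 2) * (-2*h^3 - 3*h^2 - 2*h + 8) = -2*h^5 - 7*h^4 - 4*h^3 + 10*h^2 + 20*h - 16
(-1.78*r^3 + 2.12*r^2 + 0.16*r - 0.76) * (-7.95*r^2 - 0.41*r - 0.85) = 14.151*r^5 - 16.1242*r^4 - 0.6282*r^3 + 4.1744*r^2 + 0.1756*r + 0.646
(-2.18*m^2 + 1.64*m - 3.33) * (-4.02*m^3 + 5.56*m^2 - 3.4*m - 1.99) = 8.7636*m^5 - 18.7136*m^4 + 29.917*m^3 - 19.7526*m^2 + 8.0584*m + 6.6267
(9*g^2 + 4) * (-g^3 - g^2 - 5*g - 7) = -9*g^5 - 9*g^4 - 49*g^3 - 67*g^2 - 20*g - 28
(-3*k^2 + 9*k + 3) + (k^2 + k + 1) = -2*k^2 + 10*k + 4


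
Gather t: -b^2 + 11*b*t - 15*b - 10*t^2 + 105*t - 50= -b^2 - 15*b - 10*t^2 + t*(11*b + 105) - 50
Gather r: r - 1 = r - 1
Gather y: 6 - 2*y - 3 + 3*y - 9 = y - 6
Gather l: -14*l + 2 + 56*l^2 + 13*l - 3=56*l^2 - l - 1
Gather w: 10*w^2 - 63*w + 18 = 10*w^2 - 63*w + 18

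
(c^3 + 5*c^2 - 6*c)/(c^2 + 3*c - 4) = c*(c + 6)/(c + 4)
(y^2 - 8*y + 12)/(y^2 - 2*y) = (y - 6)/y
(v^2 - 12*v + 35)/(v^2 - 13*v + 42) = (v - 5)/(v - 6)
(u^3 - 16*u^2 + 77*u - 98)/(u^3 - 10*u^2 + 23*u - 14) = (u - 7)/(u - 1)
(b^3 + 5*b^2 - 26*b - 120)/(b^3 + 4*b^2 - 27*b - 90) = (b + 4)/(b + 3)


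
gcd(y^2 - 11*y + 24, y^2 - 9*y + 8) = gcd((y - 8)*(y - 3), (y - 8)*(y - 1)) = y - 8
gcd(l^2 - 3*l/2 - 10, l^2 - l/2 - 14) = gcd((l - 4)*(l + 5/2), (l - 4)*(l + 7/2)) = l - 4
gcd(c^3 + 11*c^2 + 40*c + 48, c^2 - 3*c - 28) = c + 4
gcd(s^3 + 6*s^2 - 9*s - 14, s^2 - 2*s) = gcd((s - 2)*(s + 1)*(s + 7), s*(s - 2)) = s - 2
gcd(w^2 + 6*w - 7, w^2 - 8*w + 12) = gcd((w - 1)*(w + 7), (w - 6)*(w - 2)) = 1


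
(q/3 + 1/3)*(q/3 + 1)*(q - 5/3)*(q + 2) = q^4/9 + 13*q^3/27 + q^2/9 - 37*q/27 - 10/9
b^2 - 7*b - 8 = (b - 8)*(b + 1)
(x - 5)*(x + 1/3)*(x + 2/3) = x^3 - 4*x^2 - 43*x/9 - 10/9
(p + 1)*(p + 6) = p^2 + 7*p + 6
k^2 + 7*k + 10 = (k + 2)*(k + 5)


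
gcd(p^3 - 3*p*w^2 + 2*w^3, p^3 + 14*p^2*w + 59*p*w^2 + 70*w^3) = p + 2*w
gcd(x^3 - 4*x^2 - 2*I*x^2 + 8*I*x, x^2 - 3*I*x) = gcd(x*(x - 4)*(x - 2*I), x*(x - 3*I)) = x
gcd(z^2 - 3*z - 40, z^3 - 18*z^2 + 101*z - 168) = z - 8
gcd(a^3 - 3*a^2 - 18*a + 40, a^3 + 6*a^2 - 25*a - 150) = a - 5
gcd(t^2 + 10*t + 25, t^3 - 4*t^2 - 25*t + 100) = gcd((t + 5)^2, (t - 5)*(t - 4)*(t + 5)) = t + 5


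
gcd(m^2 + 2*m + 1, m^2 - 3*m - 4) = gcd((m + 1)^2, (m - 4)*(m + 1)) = m + 1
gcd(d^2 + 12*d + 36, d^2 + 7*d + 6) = d + 6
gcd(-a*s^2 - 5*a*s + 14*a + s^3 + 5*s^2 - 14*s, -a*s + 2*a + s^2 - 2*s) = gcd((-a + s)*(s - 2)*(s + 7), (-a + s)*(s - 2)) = -a*s + 2*a + s^2 - 2*s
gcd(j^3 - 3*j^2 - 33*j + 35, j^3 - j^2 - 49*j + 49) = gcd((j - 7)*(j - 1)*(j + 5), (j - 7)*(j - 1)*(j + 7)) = j^2 - 8*j + 7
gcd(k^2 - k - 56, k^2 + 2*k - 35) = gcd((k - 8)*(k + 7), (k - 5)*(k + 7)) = k + 7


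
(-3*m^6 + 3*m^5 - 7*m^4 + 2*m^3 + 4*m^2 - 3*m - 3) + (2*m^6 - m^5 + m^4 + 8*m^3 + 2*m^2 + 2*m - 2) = -m^6 + 2*m^5 - 6*m^4 + 10*m^3 + 6*m^2 - m - 5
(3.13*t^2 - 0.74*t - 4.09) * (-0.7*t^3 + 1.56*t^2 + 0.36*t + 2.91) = -2.191*t^5 + 5.4008*t^4 + 2.8354*t^3 + 2.4615*t^2 - 3.6258*t - 11.9019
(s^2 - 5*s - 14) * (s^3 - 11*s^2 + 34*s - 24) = s^5 - 16*s^4 + 75*s^3 - 40*s^2 - 356*s + 336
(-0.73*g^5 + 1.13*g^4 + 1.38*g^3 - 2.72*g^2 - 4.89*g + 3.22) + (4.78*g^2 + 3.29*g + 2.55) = -0.73*g^5 + 1.13*g^4 + 1.38*g^3 + 2.06*g^2 - 1.6*g + 5.77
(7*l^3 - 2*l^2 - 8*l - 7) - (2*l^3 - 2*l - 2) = 5*l^3 - 2*l^2 - 6*l - 5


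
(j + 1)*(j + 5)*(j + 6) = j^3 + 12*j^2 + 41*j + 30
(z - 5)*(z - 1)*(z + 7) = z^3 + z^2 - 37*z + 35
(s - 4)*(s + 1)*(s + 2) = s^3 - s^2 - 10*s - 8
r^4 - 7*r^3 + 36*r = r*(r - 6)*(r - 3)*(r + 2)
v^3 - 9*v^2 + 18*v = v*(v - 6)*(v - 3)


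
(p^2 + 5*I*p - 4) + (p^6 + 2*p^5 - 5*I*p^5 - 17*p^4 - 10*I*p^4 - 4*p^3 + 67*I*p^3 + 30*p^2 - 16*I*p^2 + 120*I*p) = p^6 + 2*p^5 - 5*I*p^5 - 17*p^4 - 10*I*p^4 - 4*p^3 + 67*I*p^3 + 31*p^2 - 16*I*p^2 + 125*I*p - 4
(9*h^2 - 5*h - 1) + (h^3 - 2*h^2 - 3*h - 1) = h^3 + 7*h^2 - 8*h - 2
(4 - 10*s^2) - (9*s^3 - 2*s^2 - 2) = -9*s^3 - 8*s^2 + 6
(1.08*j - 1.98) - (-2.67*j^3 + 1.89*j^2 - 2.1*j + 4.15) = 2.67*j^3 - 1.89*j^2 + 3.18*j - 6.13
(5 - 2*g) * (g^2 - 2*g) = -2*g^3 + 9*g^2 - 10*g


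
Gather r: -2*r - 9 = -2*r - 9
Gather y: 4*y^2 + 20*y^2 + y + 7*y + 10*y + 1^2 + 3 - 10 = 24*y^2 + 18*y - 6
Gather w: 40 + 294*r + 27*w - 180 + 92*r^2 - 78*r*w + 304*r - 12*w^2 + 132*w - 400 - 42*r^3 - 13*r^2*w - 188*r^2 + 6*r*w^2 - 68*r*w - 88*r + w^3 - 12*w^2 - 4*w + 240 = -42*r^3 - 96*r^2 + 510*r + w^3 + w^2*(6*r - 24) + w*(-13*r^2 - 146*r + 155) - 300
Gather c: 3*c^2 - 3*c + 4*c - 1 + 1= 3*c^2 + c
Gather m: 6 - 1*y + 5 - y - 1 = 10 - 2*y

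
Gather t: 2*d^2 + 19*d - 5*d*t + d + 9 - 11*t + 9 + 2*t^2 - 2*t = 2*d^2 + 20*d + 2*t^2 + t*(-5*d - 13) + 18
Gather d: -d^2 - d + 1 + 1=-d^2 - d + 2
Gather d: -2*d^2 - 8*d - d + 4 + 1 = -2*d^2 - 9*d + 5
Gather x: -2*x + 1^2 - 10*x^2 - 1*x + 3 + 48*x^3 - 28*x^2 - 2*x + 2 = 48*x^3 - 38*x^2 - 5*x + 6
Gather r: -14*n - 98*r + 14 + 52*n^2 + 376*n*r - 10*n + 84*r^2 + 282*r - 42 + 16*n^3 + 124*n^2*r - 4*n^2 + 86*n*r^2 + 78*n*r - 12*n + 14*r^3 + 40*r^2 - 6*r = 16*n^3 + 48*n^2 - 36*n + 14*r^3 + r^2*(86*n + 124) + r*(124*n^2 + 454*n + 178) - 28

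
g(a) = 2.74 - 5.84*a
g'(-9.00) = -5.84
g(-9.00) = 55.30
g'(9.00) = -5.84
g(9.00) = -49.82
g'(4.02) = -5.84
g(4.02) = -20.74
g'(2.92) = -5.84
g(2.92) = -14.31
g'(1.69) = -5.84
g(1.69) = -7.13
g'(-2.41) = -5.84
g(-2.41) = 16.81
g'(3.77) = -5.84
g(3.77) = -19.28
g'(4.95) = -5.84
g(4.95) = -26.17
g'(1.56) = -5.84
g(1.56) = -6.37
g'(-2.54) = -5.84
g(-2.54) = 17.57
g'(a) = -5.84000000000000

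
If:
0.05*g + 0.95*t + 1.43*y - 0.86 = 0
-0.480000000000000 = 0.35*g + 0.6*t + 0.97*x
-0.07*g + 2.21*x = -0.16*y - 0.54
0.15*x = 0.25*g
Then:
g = -0.18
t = -0.20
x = -0.30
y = 0.74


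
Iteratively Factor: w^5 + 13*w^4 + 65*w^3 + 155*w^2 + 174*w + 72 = (w + 3)*(w^4 + 10*w^3 + 35*w^2 + 50*w + 24) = (w + 3)^2*(w^3 + 7*w^2 + 14*w + 8) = (w + 1)*(w + 3)^2*(w^2 + 6*w + 8) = (w + 1)*(w + 3)^2*(w + 4)*(w + 2)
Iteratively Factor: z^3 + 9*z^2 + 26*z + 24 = (z + 4)*(z^2 + 5*z + 6) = (z + 2)*(z + 4)*(z + 3)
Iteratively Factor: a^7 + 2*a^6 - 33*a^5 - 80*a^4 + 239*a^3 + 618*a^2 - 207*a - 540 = (a + 4)*(a^6 - 2*a^5 - 25*a^4 + 20*a^3 + 159*a^2 - 18*a - 135) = (a + 1)*(a + 4)*(a^5 - 3*a^4 - 22*a^3 + 42*a^2 + 117*a - 135) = (a - 5)*(a + 1)*(a + 4)*(a^4 + 2*a^3 - 12*a^2 - 18*a + 27) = (a - 5)*(a - 1)*(a + 1)*(a + 4)*(a^3 + 3*a^2 - 9*a - 27) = (a - 5)*(a - 3)*(a - 1)*(a + 1)*(a + 4)*(a^2 + 6*a + 9) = (a - 5)*(a - 3)*(a - 1)*(a + 1)*(a + 3)*(a + 4)*(a + 3)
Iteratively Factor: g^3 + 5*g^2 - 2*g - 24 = (g - 2)*(g^2 + 7*g + 12) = (g - 2)*(g + 3)*(g + 4)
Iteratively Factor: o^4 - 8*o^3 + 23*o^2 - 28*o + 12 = (o - 1)*(o^3 - 7*o^2 + 16*o - 12) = (o - 2)*(o - 1)*(o^2 - 5*o + 6) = (o - 2)^2*(o - 1)*(o - 3)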